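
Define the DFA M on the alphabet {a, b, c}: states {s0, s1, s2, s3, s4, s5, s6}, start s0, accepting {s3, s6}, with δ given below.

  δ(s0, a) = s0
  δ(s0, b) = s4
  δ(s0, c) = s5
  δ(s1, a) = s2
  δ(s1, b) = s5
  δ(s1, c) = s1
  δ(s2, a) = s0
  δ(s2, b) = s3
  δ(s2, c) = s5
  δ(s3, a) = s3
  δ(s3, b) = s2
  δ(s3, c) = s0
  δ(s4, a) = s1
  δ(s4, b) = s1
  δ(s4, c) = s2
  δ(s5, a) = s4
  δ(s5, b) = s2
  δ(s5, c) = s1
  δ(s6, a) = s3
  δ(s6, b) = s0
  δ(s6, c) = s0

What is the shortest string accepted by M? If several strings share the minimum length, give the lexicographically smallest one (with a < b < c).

bcb

A breadth-first search from s0 reaches an accepting state first via the path s0 → s4 → s2 → s3 on input bcb.
No string of length < 3 is accepted (BFS exhausts all shorter strings without reaching an accepting state), and bcb is the lexicographically least accepting string of length 3.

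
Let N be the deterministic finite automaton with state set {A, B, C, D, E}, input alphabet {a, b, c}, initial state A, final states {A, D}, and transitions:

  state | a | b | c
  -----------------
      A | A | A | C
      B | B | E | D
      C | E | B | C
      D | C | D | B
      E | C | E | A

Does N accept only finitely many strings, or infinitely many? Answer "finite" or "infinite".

State A is reachable from the start and can reach an accepting state, and it lies on the cycle A → A.
Traversing that cycle any number of times yields accepted strings of unbounded length, so the language is infinite.

infinite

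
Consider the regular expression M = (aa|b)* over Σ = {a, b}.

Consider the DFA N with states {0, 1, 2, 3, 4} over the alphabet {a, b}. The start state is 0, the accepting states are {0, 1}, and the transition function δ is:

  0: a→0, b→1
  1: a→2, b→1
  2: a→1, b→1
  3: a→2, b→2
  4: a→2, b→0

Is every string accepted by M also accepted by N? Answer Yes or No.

Converting the expression M to a DFA (subset construction, then merging equivalent states) gives the minimal DFA with states {m0, m1, m2}, start state m0, accepting states {m0} and transitions m0: a→m1, b→m0; m1: a→m0, b→m2; m2: a→m2, b→m2.
Exploring the product automaton M × N from the start pair (m0, 0), following both machines on each input symbol, reaches 6 state pairs: (m0, 0), (m1, 0), (m0, 1), (m2, 1), (m1, 2), (m2, 2).
M accepts in {m0} and N accepts in {0, 1}. The reachable pairs whose M-component is accepting are (m0, 0), (m0, 1); in each of them the N-component is accepting too, so the product for L(M) \ L(N) (M-component accepting, N-component rejecting) has no reachable accepting pair and the difference is empty.
Hence every string in L(M) is also in L(N).

Yes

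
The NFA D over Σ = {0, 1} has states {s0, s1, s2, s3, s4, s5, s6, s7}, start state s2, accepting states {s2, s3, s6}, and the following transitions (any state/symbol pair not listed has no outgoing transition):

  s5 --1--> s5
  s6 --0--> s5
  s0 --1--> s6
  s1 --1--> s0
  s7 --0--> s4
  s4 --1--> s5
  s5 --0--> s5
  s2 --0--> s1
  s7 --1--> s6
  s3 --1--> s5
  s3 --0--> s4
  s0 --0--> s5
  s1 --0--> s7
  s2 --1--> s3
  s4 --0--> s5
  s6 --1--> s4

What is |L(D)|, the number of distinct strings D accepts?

The useful subgraph on states {s0, s1, s2, s3, s6, s7} is acyclic, so L(D) is finite; the longest accepting path visits 4 useful states, giving maximum string length 3.
Counting accepting paths from s2 by length: 1 of length 0, 1 of length 1, 2 of length 3. Total 4.

4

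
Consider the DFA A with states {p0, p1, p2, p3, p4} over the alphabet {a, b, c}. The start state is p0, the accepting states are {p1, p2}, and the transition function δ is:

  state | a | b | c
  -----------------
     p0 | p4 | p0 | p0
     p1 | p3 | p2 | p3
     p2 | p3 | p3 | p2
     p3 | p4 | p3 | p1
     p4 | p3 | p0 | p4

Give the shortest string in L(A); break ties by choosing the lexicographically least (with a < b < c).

aac

A breadth-first search from p0 reaches an accepting state first via the path p0 → p4 → p3 → p1 on input aac.
No string of length < 3 is accepted (BFS exhausts all shorter strings without reaching an accepting state), and aac is the lexicographically least accepting string of length 3.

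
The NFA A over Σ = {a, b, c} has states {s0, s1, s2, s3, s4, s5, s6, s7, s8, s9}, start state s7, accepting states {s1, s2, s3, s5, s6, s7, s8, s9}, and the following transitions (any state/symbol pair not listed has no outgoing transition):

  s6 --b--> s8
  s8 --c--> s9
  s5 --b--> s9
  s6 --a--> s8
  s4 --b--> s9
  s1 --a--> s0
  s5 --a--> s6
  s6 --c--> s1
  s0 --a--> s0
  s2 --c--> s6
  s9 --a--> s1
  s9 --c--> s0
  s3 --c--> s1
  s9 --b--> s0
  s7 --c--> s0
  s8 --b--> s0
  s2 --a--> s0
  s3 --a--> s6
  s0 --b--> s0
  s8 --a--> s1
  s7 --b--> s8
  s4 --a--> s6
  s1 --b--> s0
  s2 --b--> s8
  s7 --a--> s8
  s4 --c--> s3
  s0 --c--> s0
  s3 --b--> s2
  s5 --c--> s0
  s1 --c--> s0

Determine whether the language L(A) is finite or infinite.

finite

The useful states (reachable from s7 and able to reach an accepting state) are {s1, s7, s8, s9}.
Restricted to these states the transition graph has no cycle, so every accepting path has bounded length and L is finite.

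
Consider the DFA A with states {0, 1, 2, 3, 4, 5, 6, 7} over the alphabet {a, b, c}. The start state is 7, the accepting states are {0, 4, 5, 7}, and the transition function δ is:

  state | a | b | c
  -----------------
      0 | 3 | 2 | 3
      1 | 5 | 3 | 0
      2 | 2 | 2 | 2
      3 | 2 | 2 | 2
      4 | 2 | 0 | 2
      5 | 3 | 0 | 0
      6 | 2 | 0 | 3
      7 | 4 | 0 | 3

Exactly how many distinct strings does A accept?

The useful subgraph on states {0, 4, 7} is acyclic, so L(A) is finite; the longest accepting path visits 3 useful states, giving maximum string length 2.
Counting accepting paths from 7 by length: 1 of length 0, 2 of length 1, 1 of length 2. Total 4.

4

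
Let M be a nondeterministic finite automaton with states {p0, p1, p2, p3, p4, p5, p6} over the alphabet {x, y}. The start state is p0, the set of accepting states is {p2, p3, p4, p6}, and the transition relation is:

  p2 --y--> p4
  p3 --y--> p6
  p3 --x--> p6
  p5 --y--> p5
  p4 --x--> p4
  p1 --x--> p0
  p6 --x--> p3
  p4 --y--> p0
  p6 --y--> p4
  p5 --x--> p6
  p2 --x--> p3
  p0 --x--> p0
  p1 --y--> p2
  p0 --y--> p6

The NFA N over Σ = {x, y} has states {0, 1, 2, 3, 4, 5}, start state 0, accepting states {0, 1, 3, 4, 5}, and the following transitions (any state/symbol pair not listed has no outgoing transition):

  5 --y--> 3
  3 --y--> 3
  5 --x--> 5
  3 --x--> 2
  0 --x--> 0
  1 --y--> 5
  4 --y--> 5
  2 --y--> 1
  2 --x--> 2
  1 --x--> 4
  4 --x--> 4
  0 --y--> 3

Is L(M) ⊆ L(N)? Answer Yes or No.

No

The string yx is in L(M) but not in L(N).
So L(M) ⊄ L(N).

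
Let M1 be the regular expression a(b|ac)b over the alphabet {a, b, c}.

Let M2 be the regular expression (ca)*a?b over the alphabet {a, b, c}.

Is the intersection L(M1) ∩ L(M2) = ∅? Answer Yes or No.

Yes

Converting the expression M1 to a DFA (subset construction, then merging equivalent states) gives the minimal DFA with states {r0, r1, r2, r3, r4, r5}, start state r0, accepting states {r5} and transitions r0: a→r1, b→r2, c→r2; r1: a→r3, b→r4, c→r2; r2: a→r2, b→r2, c→r2; r3: a→r2, b→r2, c→r4; r4: a→r2, b→r5, c→r2; r5: a→r2, b→r2, c→r2.
Converting the expression M2 to a DFA (subset construction, then merging equivalent states) gives the minimal DFA with states {t0, t1, t2, t3, t4}, start state t0, accepting states {t2} and transitions t0: a→t1, b→t2, c→t3; t1: a→t4, b→t2, c→t4; t2: a→t4, b→t4, c→t4; t3: a→t0, b→t4, c→t4; t4: a→t4, b→t4, c→t4.
Exploring the product automaton M1 × M2 from the start pair (r0, t0), following both machines on each input symbol, reaches 11 state pairs: (r0, t0), (r1, t1), (r2, t2), (r2, t3), (r3, t4), (r4, t2), (r2, t4), (r2, t0), (r4, t4), (r5, t4), (r2, t1).
M1 accepts in {r5} and M2 accepts in {t2}; no reachable pair has both components accepting, so no string drives both machines to acceptance simultaneously and L(M1) ∩ L(M2) = ∅.
So no string is accepted by both, and the intersection is empty.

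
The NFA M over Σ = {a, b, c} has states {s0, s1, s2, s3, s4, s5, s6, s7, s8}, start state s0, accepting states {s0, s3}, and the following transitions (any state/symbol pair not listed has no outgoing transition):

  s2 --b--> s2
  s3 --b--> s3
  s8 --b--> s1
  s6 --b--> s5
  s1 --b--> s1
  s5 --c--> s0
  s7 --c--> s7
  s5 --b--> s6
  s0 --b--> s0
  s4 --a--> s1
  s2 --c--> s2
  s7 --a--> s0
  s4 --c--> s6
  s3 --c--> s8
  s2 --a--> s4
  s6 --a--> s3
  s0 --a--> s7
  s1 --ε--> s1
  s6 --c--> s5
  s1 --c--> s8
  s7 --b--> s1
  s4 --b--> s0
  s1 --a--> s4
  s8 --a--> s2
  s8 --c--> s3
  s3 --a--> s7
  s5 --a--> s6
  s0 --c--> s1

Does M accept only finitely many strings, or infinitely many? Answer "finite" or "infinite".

infinite

State s0 is reachable from the start and can reach an accepting state, and it lies on the cycle s0 → s0.
Traversing that cycle any number of times yields accepted strings of unbounded length, so the language is infinite.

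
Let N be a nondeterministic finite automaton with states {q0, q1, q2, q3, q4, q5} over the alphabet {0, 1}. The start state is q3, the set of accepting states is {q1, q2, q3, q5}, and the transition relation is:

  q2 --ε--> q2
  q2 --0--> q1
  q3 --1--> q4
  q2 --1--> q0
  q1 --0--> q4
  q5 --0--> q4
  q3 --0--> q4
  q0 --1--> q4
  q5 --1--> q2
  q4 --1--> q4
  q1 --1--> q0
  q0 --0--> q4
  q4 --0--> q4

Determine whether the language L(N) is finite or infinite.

finite

The useful states (reachable from q3 and able to reach an accepting state) are {q3}.
Restricted to these states the transition graph has no cycle, so every accepting path has bounded length and L is finite.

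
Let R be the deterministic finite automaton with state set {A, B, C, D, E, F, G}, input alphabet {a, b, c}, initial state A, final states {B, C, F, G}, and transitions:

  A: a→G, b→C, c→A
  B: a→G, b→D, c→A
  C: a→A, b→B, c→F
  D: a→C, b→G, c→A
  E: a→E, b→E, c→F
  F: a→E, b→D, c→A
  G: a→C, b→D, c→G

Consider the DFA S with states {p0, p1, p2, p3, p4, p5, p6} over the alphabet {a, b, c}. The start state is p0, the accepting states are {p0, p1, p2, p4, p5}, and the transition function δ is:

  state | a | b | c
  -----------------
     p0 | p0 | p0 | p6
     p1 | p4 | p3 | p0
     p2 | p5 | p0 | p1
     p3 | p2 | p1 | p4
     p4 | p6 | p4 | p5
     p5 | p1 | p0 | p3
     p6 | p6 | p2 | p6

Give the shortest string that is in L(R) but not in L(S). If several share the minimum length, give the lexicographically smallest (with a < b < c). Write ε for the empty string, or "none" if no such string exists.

ac

The string ac is accepted by R but not by S.
No shorter string lies in the difference, and ac is the lexicographically first length-2 string in L(R) \ L(S).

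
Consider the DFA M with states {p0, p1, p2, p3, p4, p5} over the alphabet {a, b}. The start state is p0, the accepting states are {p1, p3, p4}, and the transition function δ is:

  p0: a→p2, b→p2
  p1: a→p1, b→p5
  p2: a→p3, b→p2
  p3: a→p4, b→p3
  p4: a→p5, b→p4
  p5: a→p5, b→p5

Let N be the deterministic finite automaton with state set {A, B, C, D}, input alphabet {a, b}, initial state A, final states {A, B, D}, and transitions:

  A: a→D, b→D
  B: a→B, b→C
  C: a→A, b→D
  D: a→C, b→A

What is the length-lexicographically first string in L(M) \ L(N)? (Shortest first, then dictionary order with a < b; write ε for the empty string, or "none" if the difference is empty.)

aa

The string aa is accepted by M but not by N.
No shorter string lies in the difference, and aa is the lexicographically first length-2 string in L(M) \ L(N).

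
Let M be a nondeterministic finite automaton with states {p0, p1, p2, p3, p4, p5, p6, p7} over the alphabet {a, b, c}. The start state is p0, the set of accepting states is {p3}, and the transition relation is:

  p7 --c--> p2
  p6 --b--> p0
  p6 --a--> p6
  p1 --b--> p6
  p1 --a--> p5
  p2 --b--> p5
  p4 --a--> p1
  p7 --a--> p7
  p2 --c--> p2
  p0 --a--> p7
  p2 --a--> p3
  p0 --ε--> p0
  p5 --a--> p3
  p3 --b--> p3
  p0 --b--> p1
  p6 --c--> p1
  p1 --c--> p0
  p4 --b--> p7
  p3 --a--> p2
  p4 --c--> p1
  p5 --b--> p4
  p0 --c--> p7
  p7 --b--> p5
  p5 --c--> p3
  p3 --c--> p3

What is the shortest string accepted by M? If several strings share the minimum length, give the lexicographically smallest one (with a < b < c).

A breadth-first search from p0 reaches an accepting state first via the path p0 → p7 → p5 → p3 on input aba.
No string of length < 3 is accepted (BFS exhausts all shorter strings without reaching an accepting state), and aba is the lexicographically least accepting string of length 3.

aba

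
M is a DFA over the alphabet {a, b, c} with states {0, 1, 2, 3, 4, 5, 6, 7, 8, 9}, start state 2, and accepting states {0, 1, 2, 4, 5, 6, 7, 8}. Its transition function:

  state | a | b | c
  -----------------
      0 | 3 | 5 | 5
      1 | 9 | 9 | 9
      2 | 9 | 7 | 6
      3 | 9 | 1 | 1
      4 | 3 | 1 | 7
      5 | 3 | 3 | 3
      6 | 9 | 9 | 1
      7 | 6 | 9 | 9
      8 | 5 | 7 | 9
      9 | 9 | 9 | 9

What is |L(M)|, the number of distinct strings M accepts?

The useful subgraph on states {1, 2, 6, 7} is acyclic, so L(M) is finite; the longest accepting path visits 4 useful states, giving maximum string length 3.
Counting accepting paths from 2 by length: 1 of length 0, 2 of length 1, 2 of length 2, 1 of length 3. Total 6.

6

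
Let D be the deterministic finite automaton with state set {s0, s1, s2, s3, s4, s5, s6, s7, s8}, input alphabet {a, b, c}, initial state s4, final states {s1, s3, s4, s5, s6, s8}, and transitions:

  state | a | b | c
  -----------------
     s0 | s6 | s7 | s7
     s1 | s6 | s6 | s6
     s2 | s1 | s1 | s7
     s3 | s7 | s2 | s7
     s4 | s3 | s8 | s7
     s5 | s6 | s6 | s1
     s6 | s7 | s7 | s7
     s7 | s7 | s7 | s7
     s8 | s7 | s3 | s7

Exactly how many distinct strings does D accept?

20

The useful subgraph on states {s1, s2, s3, s4, s6, s8} is acyclic, so L(D) is finite; the longest accepting path visits 6 useful states, giving maximum string length 5.
Counting accepting paths from s4 by length: 1 of length 0, 2 of length 1, 1 of length 2, 2 of length 3, 8 of length 4, 6 of length 5. Total 20.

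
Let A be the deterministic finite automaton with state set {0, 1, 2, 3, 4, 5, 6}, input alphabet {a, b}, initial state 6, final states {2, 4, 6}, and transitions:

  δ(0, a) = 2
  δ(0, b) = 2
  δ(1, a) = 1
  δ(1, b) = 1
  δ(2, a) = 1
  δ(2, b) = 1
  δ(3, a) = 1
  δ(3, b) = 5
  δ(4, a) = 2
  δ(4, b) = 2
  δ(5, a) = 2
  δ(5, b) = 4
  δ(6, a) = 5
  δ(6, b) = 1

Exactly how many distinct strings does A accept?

5

The useful subgraph on states {2, 4, 5, 6} is acyclic, so L(A) is finite; the longest accepting path visits 4 useful states, giving maximum string length 3.
Counting accepting paths from 6 by length: 1 of length 0, 2 of length 2, 2 of length 3. Total 5.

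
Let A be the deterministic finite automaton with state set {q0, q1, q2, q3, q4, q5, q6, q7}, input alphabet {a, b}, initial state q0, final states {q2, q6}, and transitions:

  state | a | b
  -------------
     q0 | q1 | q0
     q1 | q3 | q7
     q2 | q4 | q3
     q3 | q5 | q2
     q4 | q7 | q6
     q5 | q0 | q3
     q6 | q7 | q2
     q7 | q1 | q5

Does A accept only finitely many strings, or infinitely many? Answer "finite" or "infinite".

State q0 is reachable from the start and can reach an accepting state, and it lies on the cycle q0 → q0.
Traversing that cycle any number of times yields accepted strings of unbounded length, so the language is infinite.

infinite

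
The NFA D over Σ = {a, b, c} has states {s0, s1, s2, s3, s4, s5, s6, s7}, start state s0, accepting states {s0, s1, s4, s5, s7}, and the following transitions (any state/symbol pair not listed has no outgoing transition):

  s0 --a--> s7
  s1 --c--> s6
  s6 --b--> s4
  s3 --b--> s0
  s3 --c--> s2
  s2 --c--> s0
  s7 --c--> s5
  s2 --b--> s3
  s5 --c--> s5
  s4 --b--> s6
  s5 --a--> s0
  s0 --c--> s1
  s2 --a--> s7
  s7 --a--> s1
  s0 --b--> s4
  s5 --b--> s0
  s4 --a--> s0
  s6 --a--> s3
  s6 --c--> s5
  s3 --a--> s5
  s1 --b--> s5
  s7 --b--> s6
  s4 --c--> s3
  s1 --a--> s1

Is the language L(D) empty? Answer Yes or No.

The empty string ε is accepted: the run s0 ends in the accepting state s0.
Since at least one string is accepted, L(D) is not empty.

No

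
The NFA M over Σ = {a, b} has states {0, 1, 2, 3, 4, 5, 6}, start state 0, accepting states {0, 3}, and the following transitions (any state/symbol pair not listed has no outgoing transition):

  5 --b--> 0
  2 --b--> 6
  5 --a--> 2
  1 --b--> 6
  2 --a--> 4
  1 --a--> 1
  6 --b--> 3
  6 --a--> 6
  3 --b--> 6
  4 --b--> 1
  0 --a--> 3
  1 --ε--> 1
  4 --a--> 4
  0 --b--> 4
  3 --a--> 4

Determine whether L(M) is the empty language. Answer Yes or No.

The empty string ε is accepted: the run 0 ends in the accepting state 0.
Since at least one string is accepted, L(M) is not empty.

No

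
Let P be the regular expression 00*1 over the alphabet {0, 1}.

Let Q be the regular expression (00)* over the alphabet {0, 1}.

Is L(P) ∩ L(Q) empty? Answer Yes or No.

Yes

Converting the expression P to a DFA (subset construction, then merging equivalent states) gives the minimal DFA with states {p0, p1, p2, p3}, start state p0, accepting states {p3} and transitions p0: 0→p1, 1→p2; p1: 0→p1, 1→p3; p2: 0→p2, 1→p2; p3: 0→p2, 1→p2.
Converting the expression Q to a DFA (subset construction, then merging equivalent states) gives the minimal DFA with states {q0, q1, q2}, start state q0, accepting states {q0} and transitions q0: 0→q1, 1→q2; q1: 0→q0, 1→q2; q2: 0→q2, 1→q2.
Exploring the product automaton P × Q from the start pair (p0, q0), following both machines on each input symbol, reaches 5 state pairs: (p0, q0), (p1, q1), (p2, q2), (p1, q0), (p3, q2).
P accepts in {p3} and Q accepts in {q0}; no reachable pair has both components accepting, so no string drives both machines to acceptance simultaneously and L(P) ∩ L(Q) = ∅.
So no string is accepted by both, and the intersection is empty.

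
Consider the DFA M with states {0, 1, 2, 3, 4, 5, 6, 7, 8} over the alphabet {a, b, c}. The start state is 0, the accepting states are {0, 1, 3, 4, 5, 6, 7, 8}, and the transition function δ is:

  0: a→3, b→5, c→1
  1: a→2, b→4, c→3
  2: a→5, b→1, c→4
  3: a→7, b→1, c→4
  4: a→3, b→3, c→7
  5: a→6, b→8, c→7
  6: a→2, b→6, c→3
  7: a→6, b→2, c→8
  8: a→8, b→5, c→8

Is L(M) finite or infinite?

State 1 is reachable from the start and can reach an accepting state, and it lies on the cycle 1 → 2 → 1.
Traversing that cycle any number of times yields accepted strings of unbounded length, so the language is infinite.

infinite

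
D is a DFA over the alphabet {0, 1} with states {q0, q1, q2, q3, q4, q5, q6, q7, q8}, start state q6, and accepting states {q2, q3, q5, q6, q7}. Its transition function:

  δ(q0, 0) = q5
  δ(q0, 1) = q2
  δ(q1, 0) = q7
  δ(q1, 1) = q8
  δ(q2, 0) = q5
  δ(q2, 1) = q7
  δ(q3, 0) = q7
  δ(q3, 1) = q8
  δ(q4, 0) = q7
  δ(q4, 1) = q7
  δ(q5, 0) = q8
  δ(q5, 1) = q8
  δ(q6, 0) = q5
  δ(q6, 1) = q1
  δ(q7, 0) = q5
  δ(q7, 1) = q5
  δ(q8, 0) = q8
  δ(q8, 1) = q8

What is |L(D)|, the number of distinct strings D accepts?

The useful subgraph on states {q1, q5, q6, q7} is acyclic, so L(D) is finite; the longest accepting path visits 4 useful states, giving maximum string length 3.
Counting accepting paths from q6 by length: 1 of length 0, 1 of length 1, 1 of length 2, 2 of length 3. Total 5.

5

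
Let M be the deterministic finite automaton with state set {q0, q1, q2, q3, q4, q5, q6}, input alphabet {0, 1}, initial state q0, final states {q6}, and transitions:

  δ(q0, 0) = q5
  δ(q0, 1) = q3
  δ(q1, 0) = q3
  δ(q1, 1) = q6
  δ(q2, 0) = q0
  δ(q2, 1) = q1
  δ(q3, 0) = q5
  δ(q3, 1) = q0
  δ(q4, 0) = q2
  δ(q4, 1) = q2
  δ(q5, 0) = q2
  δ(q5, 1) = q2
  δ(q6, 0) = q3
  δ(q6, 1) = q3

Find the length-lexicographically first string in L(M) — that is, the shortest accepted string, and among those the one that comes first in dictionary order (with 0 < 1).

0011

A breadth-first search from q0 reaches an accepting state first via the path q0 → q5 → q2 → q1 → q6 on input 0011.
No string of length < 4 is accepted (BFS exhausts all shorter strings without reaching an accepting state), and 0011 is the lexicographically least accepting string of length 4.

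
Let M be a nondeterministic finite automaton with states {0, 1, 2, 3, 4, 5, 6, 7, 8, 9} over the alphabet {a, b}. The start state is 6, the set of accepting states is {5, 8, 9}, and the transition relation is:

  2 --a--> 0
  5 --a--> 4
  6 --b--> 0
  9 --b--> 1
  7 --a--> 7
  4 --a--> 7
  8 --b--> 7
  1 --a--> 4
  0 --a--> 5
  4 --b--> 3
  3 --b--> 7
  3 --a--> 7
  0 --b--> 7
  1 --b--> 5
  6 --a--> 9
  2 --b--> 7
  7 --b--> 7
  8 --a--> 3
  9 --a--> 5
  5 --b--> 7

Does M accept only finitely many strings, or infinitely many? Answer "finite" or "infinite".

The useful states (reachable from 6 and able to reach an accepting state) are {0, 1, 5, 6, 9}.
Restricted to these states the transition graph has no cycle, so every accepting path has bounded length and L is finite.

finite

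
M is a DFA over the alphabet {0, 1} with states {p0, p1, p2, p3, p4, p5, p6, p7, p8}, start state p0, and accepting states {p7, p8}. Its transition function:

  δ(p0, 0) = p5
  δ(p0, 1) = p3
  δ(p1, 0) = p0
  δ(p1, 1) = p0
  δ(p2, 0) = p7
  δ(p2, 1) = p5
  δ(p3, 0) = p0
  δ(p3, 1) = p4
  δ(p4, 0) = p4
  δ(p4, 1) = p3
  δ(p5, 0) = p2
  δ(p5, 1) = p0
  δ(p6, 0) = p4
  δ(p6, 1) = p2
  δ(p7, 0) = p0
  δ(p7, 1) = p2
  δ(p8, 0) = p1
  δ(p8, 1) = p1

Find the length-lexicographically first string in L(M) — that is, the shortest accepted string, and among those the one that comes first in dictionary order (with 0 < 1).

000

A breadth-first search from p0 reaches an accepting state first via the path p0 → p5 → p2 → p7 on input 000.
No string of length < 3 is accepted (BFS exhausts all shorter strings without reaching an accepting state), and 000 is the lexicographically least accepting string of length 3.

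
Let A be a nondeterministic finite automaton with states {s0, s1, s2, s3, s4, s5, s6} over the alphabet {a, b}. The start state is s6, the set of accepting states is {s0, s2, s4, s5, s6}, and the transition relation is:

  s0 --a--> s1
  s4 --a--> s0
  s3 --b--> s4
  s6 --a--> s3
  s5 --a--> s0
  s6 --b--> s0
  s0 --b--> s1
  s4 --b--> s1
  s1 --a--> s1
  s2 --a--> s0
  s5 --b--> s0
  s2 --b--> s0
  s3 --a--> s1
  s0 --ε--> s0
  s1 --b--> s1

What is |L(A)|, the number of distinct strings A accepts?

4

The useful subgraph on states {s0, s3, s4, s6} is acyclic, so L(A) is finite; the longest accepting path visits 4 useful states, giving maximum string length 3.
Counting accepting paths from s6 by length: 1 of length 0, 1 of length 1, 1 of length 2, 1 of length 3. Total 4.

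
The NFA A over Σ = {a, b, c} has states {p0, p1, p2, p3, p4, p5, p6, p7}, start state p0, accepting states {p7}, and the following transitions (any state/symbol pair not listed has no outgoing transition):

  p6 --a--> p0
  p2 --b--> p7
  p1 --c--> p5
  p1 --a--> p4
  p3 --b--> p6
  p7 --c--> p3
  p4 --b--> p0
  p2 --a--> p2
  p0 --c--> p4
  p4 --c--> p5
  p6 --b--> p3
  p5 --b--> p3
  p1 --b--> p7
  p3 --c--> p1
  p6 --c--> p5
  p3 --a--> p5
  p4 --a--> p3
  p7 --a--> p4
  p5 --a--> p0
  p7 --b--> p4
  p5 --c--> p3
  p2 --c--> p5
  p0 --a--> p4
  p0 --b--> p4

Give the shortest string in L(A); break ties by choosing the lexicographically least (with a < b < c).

A breadth-first search from p0 reaches an accepting state first via the path p0 → p4 → p3 → p1 → p7 on input aacb.
No string of length < 4 is accepted (BFS exhausts all shorter strings without reaching an accepting state), and aacb is the lexicographically least accepting string of length 4.

aacb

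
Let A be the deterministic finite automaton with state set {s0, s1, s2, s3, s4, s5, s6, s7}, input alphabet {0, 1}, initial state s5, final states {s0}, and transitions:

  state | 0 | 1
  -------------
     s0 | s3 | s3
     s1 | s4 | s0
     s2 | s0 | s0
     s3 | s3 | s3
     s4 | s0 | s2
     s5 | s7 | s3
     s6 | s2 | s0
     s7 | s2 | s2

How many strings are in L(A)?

4

The useful subgraph on states {s0, s2, s5, s7} is acyclic, so L(A) is finite; the longest accepting path visits 4 useful states, giving maximum string length 3.
Counting accepting paths from s5 by length: 4 of length 3. Total 4.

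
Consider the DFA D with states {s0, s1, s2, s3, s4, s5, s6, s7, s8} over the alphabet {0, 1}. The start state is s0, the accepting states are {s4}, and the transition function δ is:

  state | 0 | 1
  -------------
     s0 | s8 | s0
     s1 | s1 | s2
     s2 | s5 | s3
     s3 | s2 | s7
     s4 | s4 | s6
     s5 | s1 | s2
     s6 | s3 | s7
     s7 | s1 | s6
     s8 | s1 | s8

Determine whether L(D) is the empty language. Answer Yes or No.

Yes

The states reachable from the start state are {s0, s1, s2, s3, s5, s6, s7, s8}.
None of the accepting states {s4} is reachable, so no string is accepted and L(D) = ∅.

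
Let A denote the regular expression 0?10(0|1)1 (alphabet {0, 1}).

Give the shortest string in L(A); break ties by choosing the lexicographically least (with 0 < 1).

1001

By inspection of the expression, no string of length less than 4 matches, and 1001 is the lexicographically first match of length 4.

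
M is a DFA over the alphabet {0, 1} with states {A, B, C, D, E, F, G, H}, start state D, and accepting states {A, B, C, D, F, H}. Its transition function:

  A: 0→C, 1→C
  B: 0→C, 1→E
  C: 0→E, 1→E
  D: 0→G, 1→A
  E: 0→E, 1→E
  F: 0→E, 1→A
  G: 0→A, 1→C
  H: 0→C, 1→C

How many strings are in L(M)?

8

The useful subgraph on states {A, C, D, G} is acyclic, so L(M) is finite; the longest accepting path visits 4 useful states, giving maximum string length 3.
Counting accepting paths from D by length: 1 of length 0, 1 of length 1, 4 of length 2, 2 of length 3. Total 8.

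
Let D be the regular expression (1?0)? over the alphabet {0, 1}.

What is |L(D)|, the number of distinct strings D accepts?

3

The expression has no Kleene star, so L(D) is finite. Expanding the alternatives gives {ε, 0, 10}.
That is 1 of length 0, 1 of length 1, 1 of length 2: 3 strings in all.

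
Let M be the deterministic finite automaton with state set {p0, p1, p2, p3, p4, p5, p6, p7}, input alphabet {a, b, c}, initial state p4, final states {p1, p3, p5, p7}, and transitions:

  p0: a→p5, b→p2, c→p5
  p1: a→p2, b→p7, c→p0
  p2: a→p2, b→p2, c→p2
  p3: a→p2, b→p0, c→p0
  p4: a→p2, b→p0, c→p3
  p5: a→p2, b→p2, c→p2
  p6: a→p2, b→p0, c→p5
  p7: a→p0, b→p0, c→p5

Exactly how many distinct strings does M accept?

The useful subgraph on states {p0, p3, p4, p5} is acyclic, so L(M) is finite; the longest accepting path visits 4 useful states, giving maximum string length 3.
Counting accepting paths from p4 by length: 1 of length 1, 2 of length 2, 4 of length 3. Total 7.

7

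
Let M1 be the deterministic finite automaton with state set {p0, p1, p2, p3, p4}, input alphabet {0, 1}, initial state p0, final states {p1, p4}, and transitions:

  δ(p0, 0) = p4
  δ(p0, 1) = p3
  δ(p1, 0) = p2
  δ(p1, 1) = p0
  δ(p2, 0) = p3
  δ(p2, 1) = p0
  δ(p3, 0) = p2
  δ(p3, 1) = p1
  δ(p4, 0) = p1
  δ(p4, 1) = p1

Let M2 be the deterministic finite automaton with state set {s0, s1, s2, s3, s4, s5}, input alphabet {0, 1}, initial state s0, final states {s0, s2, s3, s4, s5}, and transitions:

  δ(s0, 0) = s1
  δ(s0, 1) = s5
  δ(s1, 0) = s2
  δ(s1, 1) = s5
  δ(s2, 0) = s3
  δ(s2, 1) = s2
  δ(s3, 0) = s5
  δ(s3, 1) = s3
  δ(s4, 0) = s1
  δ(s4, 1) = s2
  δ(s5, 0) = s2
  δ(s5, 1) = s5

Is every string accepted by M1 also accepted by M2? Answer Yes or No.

No

The string 0 is in L(M1) but not in L(M2).
So L(M1) ⊄ L(M2).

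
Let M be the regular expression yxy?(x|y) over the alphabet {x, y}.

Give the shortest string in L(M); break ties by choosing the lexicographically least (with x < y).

By inspection of the expression, no string of length less than 3 matches, and yxx is the lexicographically first match of length 3.

yxx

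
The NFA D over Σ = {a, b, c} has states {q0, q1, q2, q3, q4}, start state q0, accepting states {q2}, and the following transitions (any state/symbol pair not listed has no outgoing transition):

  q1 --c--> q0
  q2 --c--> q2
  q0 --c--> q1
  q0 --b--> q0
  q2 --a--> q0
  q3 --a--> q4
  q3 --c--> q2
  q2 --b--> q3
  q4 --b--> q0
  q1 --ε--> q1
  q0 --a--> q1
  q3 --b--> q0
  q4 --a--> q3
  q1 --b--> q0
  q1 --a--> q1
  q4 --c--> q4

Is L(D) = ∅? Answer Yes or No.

Yes

The states reachable from the start state are {q0, q1}.
None of the accepting states {q2} is reachable, so no string is accepted and L(D) = ∅.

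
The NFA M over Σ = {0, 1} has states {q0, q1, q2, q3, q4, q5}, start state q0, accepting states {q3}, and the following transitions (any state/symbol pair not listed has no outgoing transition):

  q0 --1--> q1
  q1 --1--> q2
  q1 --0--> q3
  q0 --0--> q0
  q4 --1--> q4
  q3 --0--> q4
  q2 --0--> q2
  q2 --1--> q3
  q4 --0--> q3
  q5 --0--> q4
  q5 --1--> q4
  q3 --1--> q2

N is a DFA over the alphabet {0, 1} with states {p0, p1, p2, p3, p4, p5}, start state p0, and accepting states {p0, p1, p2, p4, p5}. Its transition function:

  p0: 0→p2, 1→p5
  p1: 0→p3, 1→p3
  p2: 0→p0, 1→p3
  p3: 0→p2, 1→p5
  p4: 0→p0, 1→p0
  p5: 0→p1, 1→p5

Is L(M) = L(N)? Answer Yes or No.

No

The string 1101 is accepted by M but rejected by N.
So L(M) ≠ L(N).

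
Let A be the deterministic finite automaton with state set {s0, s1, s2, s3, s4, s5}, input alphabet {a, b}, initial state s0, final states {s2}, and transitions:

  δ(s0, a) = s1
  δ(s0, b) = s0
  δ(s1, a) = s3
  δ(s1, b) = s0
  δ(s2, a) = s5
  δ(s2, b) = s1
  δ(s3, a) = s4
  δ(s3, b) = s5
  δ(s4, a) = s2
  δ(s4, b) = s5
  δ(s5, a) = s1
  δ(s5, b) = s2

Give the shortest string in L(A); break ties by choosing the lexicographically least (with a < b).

A breadth-first search from s0 reaches an accepting state first via the path s0 → s1 → s3 → s4 → s2 on input aaaa.
No string of length < 4 is accepted (BFS exhausts all shorter strings without reaching an accepting state), and aaaa is the lexicographically least accepting string of length 4.

aaaa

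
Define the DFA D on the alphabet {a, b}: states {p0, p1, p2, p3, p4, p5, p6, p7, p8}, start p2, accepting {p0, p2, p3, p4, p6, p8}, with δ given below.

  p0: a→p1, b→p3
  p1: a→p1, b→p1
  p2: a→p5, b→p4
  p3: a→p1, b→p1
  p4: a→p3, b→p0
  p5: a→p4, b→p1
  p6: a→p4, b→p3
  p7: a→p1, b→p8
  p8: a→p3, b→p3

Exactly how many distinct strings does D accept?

The useful subgraph on states {p0, p2, p3, p4, p5} is acyclic, so L(D) is finite; the longest accepting path visits 5 useful states, giving maximum string length 4.
Counting accepting paths from p2 by length: 1 of length 0, 1 of length 1, 3 of length 2, 3 of length 3, 1 of length 4. Total 9.

9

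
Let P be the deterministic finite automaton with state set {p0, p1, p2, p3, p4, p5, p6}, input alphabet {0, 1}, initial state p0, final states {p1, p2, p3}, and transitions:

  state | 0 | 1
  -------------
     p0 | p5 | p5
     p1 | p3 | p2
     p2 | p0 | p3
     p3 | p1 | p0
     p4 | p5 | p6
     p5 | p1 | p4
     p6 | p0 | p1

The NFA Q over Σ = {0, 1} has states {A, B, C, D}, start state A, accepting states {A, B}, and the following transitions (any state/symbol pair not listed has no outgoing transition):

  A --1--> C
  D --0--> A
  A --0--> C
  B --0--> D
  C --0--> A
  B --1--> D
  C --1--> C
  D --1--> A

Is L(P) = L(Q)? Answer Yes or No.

No

The string 000 is accepted by P but rejected by Q.
So L(P) ≠ L(Q).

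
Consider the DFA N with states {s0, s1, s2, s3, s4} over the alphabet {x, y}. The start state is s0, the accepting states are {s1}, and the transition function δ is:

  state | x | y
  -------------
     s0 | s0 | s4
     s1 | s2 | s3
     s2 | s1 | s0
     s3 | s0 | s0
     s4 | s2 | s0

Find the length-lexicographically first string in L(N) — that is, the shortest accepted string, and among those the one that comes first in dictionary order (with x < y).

yxx

A breadth-first search from s0 reaches an accepting state first via the path s0 → s4 → s2 → s1 on input yxx.
No string of length < 3 is accepted (BFS exhausts all shorter strings without reaching an accepting state), and yxx is the lexicographically least accepting string of length 3.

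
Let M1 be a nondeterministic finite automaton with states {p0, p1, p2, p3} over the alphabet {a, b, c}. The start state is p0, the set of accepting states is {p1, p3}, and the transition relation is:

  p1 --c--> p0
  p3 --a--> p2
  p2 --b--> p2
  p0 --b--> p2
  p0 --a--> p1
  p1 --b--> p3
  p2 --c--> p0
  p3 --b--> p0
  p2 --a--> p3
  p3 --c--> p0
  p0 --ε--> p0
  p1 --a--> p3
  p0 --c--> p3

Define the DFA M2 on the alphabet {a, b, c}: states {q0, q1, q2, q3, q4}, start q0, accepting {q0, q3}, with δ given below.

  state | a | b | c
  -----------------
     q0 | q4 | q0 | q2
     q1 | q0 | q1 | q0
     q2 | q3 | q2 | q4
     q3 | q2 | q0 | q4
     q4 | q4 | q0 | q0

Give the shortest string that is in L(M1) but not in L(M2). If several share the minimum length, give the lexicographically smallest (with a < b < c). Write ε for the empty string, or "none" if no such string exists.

a

The string a is accepted by M1 but not by M2.
No shorter string lies in the difference, and a is the lexicographically first length-1 string in L(M1) \ L(M2).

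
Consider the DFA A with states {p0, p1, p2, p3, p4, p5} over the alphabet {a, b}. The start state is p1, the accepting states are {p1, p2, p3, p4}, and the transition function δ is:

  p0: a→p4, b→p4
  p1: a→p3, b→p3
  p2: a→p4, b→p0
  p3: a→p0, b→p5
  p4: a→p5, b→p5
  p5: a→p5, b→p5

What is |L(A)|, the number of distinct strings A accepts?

The useful subgraph on states {p0, p1, p3, p4} is acyclic, so L(A) is finite; the longest accepting path visits 4 useful states, giving maximum string length 3.
Counting accepting paths from p1 by length: 1 of length 0, 2 of length 1, 4 of length 3. Total 7.

7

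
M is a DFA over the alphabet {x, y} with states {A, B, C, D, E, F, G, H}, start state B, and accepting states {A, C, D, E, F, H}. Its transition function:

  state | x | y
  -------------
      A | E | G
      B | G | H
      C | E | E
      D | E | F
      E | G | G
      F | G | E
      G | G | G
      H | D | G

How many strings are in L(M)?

The useful subgraph on states {B, D, E, F, H} is acyclic, so L(M) is finite; the longest accepting path visits 5 useful states, giving maximum string length 4.
Counting accepting paths from B by length: 1 of length 1, 1 of length 2, 2 of length 3, 1 of length 4. Total 5.

5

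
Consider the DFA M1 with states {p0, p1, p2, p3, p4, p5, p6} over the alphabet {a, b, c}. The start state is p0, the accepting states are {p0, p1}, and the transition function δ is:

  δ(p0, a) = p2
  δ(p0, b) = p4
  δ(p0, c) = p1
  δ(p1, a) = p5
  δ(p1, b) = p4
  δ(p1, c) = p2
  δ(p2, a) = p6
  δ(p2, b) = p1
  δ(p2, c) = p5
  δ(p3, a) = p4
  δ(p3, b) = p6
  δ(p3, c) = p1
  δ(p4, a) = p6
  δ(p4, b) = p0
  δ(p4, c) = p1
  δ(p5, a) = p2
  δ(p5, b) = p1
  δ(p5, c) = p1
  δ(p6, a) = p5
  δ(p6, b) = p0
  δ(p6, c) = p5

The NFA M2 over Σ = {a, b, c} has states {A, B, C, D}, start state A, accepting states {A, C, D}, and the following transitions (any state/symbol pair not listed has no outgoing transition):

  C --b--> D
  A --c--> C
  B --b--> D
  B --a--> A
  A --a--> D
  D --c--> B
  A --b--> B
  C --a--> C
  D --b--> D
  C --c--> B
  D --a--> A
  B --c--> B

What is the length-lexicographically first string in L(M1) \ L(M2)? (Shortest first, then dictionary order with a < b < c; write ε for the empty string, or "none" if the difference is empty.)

The string bc is accepted by M1 but not by M2.
No shorter string lies in the difference, and bc is the lexicographically first length-2 string in L(M1) \ L(M2).

bc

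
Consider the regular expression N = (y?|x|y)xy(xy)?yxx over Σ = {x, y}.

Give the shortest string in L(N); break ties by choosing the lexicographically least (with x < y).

By inspection of the expression, no string of length less than 5 matches, and xyyxx is the lexicographically first match of length 5.

xyyxx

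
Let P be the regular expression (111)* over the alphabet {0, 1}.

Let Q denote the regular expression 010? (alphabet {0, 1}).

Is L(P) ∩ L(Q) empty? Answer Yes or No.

Yes

Converting the expression P to a DFA (subset construction, then merging equivalent states) gives the minimal DFA with states {p0, p1, p2, p3}, start state p0, accepting states {p0} and transitions p0: 0→p1, 1→p2; p1: 0→p1, 1→p1; p2: 0→p1, 1→p3; p3: 0→p1, 1→p0.
Converting the expression Q to a DFA (subset construction, then merging equivalent states) gives the minimal DFA with states {q0, q1, q2, q3, q4}, start state q0, accepting states {q3, q4} and transitions q0: 0→q1, 1→q2; q1: 0→q2, 1→q3; q2: 0→q2, 1→q2; q3: 0→q4, 1→q2; q4: 0→q2, 1→q2.
Exploring the product automaton P × Q from the start pair (p0, q0), following both machines on each input symbol, reaches 8 state pairs: (p0, q0), (p1, q1), (p2, q2), (p1, q2), (p1, q3), (p3, q2), (p1, q4), (p0, q2).
P accepts in {p0} and Q accepts in {q3, q4}; no reachable pair has both components accepting, so no string drives both machines to acceptance simultaneously and L(P) ∩ L(Q) = ∅.
So no string is accepted by both, and the intersection is empty.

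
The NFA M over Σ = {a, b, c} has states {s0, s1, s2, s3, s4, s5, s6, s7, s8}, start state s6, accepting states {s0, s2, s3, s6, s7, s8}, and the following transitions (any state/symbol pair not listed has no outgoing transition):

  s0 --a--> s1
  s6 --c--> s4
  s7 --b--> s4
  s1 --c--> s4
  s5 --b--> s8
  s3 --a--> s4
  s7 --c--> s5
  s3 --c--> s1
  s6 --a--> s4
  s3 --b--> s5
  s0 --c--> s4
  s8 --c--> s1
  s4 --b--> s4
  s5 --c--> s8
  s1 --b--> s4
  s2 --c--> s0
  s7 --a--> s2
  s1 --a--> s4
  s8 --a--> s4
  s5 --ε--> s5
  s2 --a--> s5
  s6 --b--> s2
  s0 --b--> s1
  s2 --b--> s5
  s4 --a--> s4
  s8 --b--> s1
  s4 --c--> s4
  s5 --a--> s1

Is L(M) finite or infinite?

The useful states (reachable from s6 and able to reach an accepting state) are {s0, s2, s5, s6, s8}.
Restricted to these states the transition graph has no cycle, so every accepting path has bounded length and L is finite.

finite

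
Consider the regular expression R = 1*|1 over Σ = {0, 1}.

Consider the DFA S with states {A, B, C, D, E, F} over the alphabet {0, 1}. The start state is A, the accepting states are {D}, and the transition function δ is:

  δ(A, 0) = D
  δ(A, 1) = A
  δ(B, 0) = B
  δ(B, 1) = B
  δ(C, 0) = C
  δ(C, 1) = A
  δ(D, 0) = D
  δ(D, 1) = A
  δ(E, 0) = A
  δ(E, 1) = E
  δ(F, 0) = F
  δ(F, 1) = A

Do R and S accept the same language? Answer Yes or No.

The empty string ε is accepted by R but rejected by S.
So L(R) ≠ L(S).

No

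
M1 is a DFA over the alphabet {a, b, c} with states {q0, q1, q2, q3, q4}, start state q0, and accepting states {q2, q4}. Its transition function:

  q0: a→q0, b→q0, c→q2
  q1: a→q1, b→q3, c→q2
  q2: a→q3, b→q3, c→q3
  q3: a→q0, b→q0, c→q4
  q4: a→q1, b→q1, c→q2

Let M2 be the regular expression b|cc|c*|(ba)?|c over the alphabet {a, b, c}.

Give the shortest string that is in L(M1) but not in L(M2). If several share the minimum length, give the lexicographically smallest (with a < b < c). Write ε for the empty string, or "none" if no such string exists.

The string ac is accepted by M1 but not by M2.
No shorter string lies in the difference, and ac is the lexicographically first length-2 string in L(M1) \ L(M2).

ac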